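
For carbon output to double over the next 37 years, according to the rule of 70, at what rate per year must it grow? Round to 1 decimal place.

approximately 1.9%

70 / 37 ≈ 1.89, so about 1.9% per year.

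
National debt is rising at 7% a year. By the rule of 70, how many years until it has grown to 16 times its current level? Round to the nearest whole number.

At 7% it doubles every 70/7 ≈ 10.00 years.
Getting to 16× needs 4 doublings: 4 × 10.00 ≈ 40 years.

40 years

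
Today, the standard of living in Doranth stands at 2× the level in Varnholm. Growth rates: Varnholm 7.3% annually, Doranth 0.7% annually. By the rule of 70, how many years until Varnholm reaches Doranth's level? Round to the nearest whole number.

roughly 11 years

Varnholm gains on Doranth at 7.3% − 0.7% = 6.6 points a year.
At that relative rate the gap halves every 70/6.6 ≈ 10.61 years.
A 2× gap closes after 1 halving: 1 × 10.61 ≈ 11 years.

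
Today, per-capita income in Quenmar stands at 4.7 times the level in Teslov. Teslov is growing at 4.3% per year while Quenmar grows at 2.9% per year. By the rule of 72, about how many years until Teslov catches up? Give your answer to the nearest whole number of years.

around 115 years

Teslov gains on Quenmar at 4.3% − 2.9% = 1.4 points a year.
At that relative rate the gap halves every 72/1.4 ≈ 51.43 years.
A 4.7 times gap takes log₂(4.7) ≈ 2.23 halvings to close: 2.23 × 51.43 ≈ 115 years.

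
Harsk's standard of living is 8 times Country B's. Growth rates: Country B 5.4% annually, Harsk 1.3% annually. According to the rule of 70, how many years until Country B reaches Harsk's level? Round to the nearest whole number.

What matters is the difference: 4.1 pp.
Rule of 70 on the gap: the ratio halves every 70/4.1 ≈ 17.07 years.
An 8 times gap closes after 3 halvings: 3 × 17.07 ≈ 51 years.

51 years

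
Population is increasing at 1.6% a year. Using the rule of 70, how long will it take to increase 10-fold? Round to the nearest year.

At 1.6% it doubles every 70/1.6 ≈ 43.75 years.
Reaching 10× takes log₂(10) ≈ 3.32 doublings.
3.32 × 43.75 ≈ 145 years.

145 years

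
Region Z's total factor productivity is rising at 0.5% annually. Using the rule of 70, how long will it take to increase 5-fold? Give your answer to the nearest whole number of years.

roughly 325 years

Doubling time ≈ 70/0.5 = 140.00 years.
Reaching 5× takes log₂(5) ≈ 2.32 doublings.
2.32 × 140.00 ≈ 325 years.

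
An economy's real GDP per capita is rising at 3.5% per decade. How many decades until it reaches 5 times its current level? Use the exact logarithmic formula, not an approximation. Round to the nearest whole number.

47 decades

t = ln(5) / ln(1 + 0.035) = 1.6094 / 0.034401 ≈ 46.78.
≈ 47 decades.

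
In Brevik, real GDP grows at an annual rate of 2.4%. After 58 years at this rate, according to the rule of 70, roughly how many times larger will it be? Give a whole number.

roughly 4 times

70/2.4 ≈ 29.17 years per doubling.
58 years fits 2 doublings: 2^2 = 4.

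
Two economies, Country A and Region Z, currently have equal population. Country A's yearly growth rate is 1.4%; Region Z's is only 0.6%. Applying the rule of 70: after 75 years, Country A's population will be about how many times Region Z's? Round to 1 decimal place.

Country A pulls ahead at 0.8 pp per year, so the ratio doubles every 70/0.8 ≈ 87.50 years.
In 75 years that's 0.86 doublings: 2^0.86 ≈ 1.8.

approximately 1.8 times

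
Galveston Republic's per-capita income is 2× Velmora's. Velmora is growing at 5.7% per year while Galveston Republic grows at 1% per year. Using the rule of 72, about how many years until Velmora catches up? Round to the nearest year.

about 15 years

Velmora gains on Galveston Republic at 5.7% − 1% = 4.7 points a year.
At that relative rate the gap halves every 72/4.7 ≈ 15.32 years.
A 2× gap closes after 1 halving: 1 × 15.32 ≈ 15 years.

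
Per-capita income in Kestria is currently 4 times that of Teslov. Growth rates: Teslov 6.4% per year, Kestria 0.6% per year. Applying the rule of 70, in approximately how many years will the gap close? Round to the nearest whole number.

roughly 24 years

Teslov gains on Kestria at 6.4% − 0.6% = 5.8 points a year.
At that relative rate the gap halves every 70/5.8 ≈ 12.07 years.
A 4 times gap closes after 2 halvings: 2 × 12.07 ≈ 24 years.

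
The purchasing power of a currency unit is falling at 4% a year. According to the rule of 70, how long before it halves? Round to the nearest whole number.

Falling at 4%, it halves about every 70/4 = 17.50 years.

about 18 years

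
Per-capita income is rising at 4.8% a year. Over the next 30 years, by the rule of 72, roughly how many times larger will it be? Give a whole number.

Doubling time ≈ 72/4.8 = 15.00 years.
30/15.00 ≈ 2 doublings, so about 2^2 = 4×.

approximately 4 times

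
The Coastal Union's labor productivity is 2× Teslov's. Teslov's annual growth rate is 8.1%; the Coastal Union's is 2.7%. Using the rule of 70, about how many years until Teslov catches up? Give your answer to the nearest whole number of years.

The growth-rate gap is 8.1% − 2.7% = 5.4 percentage points.
So the ratio between them halves every 70/5.4 ≈ 12.96 years.
A 2× gap closes after 1 halving: 1 × 12.96 ≈ 13 years.

approximately 13 years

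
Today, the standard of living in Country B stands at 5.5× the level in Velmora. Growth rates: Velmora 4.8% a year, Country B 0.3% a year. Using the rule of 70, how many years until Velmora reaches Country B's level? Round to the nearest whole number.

≈ 38 years

What matters is the difference: 4.5 pp.
Rule of 70 on the gap: the ratio halves every 70/4.5 ≈ 15.56 years.
A 5.5× gap takes log₂(5.5) ≈ 2.46 halvings to close: 2.46 × 15.56 ≈ 38 years.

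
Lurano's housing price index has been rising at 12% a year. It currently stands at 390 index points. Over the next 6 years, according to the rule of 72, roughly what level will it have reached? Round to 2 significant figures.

Doubling time ≈ 72/12 = 6.00 years.
6 years is 6/6.00 ≈ 1.00 doublings, a factor of 2^1.00 ≈ 2.00.
390 × 2.00 ≈ 780 index points.

roughly 780 index points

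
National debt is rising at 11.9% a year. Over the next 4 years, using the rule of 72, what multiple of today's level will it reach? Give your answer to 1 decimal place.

≈ 1.6 times

Doubles every ≈ 6.05 years (72/11.9).
4 years is 0.66 doublings; 2^0.66 ≈ 1.6×.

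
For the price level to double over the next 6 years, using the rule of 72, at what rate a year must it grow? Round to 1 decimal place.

72 / 6 ≈ 12.00, so about 12.0% a year.

roughly 12.0%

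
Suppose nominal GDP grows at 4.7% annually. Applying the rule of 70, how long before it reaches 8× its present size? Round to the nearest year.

≈ 45 years

Doubling time ≈ 70/4.7 = 14.89 years.
8 = 2^3, so 3 doublings → 45 years.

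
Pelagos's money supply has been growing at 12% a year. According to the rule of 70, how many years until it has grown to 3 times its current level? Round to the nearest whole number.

Doubling time ≈ 70/12 = 5.83 years.
3× is log₂ 3 ≈ 1.58 doublings, so ≈ 1.58 × 5.83 = 9 years.

9 years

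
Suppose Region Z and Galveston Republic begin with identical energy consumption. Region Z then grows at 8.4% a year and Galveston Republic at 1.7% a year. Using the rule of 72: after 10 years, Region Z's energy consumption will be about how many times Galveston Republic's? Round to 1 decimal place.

roughly 1.9 times

Only the 6.7-point difference matters.
72/6.7 ≈ 10.75 years per doubling of the ratio; 10 years gives 0.93 doublings, so ≈ 1.9×.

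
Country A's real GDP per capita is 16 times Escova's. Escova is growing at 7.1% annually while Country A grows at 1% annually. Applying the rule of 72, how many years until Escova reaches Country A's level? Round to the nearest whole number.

around 47 years

The growth-rate gap is 7.1% − 1% = 6.1 percentage points.
So the ratio between them halves every 72/6.1 ≈ 11.80 years.
A 16 times gap closes after 4 halvings: 4 × 11.80 ≈ 47 years.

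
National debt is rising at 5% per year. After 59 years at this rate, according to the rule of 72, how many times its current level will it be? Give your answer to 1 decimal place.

roughly 17.1 times

Doubling time ≈ 72/5 = 14.40 years.
59 years / 14.40 ≈ 4.10 doublings → factor 2^4.10 ≈ 17.1.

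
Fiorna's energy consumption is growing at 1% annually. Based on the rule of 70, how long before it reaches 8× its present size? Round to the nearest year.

roughly 210 years

Doubling time ≈ 70/1 = 70.00 years.
Getting to 8× needs 3 doublings: 3 × 70.00 ≈ 210 years.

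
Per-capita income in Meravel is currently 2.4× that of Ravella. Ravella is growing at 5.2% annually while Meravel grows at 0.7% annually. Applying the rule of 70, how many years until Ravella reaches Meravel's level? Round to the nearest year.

The growth-rate gap is 5.2% − 0.7% = 4.5 percentage points.
So the ratio between them halves every 70/4.5 ≈ 15.56 years.
A 2.4× gap takes log₂(2.4) ≈ 1.26 halvings to close: 1.26 × 15.56 ≈ 20 years.

roughly 20 years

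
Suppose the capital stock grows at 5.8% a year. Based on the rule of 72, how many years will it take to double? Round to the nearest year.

approximately 12 years

Doubling time ≈ 72 / 5.8 = 12.41 years.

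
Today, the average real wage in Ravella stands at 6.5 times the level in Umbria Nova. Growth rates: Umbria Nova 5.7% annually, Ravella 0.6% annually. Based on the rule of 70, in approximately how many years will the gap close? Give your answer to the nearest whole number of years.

approximately 37 years

What matters is the difference: 5.1 pp.
Rule of 70 on the gap: the ratio halves every 70/5.1 ≈ 13.73 years.
A 6.5 times gap takes log₂(6.5) ≈ 2.70 halvings to close: 2.70 × 13.73 ≈ 37 years.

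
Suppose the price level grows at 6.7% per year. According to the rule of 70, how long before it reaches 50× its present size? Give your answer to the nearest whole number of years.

approximately 59 years

Doubling time ≈ 70/6.7 = 10.45 years.
Reaching 50× takes log₂(50) ≈ 5.64 doublings.
5.64 × 10.45 ≈ 59 years.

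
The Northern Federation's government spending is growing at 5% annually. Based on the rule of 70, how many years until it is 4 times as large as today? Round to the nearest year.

≈ 28 years

One doubling takes 70/5 = 14.00 years.
Getting to 4× needs 2 doublings: 2 × 14.00 ≈ 28 years.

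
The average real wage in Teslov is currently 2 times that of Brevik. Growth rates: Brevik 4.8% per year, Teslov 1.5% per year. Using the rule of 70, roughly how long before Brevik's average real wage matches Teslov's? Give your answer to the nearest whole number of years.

Brevik gains on Teslov at 4.8% − 1.5% = 3.3 points a year.
At that relative rate the gap halves every 70/3.3 ≈ 21.21 years.
A 2 times gap closes after 1 halving: 1 × 21.21 ≈ 21 years.

≈ 21 years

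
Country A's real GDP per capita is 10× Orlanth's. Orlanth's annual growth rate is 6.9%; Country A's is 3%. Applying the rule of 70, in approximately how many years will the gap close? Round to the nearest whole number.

60 years

Orlanth gains on Country A at 6.9% − 3% = 3.9 points a year.
At that relative rate the gap halves every 70/3.9 ≈ 17.95 years.
A 10× gap takes log₂(10) ≈ 3.32 halvings to close: 3.32 × 17.95 ≈ 60 years.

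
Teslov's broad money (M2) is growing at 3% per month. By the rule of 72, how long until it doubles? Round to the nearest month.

≈ 24 months

72/3 ≈ 24.00, so it doubles roughly every 24 months.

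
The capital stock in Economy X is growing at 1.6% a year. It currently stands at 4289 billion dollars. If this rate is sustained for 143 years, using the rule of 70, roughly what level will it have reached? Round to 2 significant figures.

Doubling time ≈ 70/1.6 = 43.75 years.
143 years is 143/43.75 ≈ 3.27 doublings, a factor of 2^3.27 ≈ 9.65.
4289 × 9.65 ≈ 41000 billion dollars.

≈ 41000 billion dollars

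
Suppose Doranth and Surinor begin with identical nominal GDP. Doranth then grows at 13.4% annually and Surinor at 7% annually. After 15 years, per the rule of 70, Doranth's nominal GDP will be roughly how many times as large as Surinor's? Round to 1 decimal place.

around 2.6 times

Doranth pulls ahead at 6.4 pp per year, so the ratio doubles every 70/6.4 ≈ 10.94 years.
In 15 years that's 1.37 doublings: 2^1.37 ≈ 2.6.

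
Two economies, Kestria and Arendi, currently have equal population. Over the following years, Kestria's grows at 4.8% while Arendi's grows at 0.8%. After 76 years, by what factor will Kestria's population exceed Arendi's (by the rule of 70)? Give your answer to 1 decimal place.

Only the 4-point difference matters.
70/4 ≈ 17.50 years per doubling of the ratio; 76 years gives 4.34 doublings, so ≈ 20.3×.

about 20.3 times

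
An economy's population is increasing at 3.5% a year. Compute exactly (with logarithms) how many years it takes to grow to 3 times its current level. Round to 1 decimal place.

t = ln(3) / ln(1 + 0.035) = 1.0986 / 0.034401 ≈ 31.94.

31.9 years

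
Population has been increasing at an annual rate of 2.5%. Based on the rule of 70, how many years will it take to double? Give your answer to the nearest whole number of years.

≈ 28 years

Doubling time ≈ 70 / 2.5 = 28.00 years.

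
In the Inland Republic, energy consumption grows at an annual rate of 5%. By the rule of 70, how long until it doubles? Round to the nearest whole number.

≈ 14 years

At 5%, doubling takes about 70/5 = 14.00 years.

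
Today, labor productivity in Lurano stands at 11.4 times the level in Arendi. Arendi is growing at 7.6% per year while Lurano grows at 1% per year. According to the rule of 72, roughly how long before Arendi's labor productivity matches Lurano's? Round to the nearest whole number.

What matters is the difference: 6.6 pp.
Rule of 72 on the gap: the ratio halves every 72/6.6 ≈ 10.91 years.
An 11.4 times gap takes log₂(11.4) ≈ 3.51 halvings to close: 3.51 × 10.91 ≈ 38 years.

about 38 years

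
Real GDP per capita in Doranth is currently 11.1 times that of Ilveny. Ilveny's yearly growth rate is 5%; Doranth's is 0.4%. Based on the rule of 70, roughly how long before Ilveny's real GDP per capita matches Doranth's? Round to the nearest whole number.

Ilveny gains on Doranth at 5% − 0.4% = 4.6 points a year.
At that relative rate the gap halves every 70/4.6 ≈ 15.22 years.
An 11.1 times gap takes log₂(11.1) ≈ 3.47 halvings to close: 3.47 × 15.22 ≈ 53 years.

53 years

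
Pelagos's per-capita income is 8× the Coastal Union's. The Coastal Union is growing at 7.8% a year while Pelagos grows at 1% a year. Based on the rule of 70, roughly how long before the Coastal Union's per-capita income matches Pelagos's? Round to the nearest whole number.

the Coastal Union gains on Pelagos at 7.8% − 1% = 6.8 points a year.
At that relative rate the gap halves every 70/6.8 ≈ 10.29 years.
An 8× gap closes after 3 halvings: 3 × 10.29 ≈ 31 years.

31 years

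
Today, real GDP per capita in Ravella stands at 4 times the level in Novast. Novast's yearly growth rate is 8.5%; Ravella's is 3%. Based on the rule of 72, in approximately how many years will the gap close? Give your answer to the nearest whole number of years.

around 26 years

Novast gains on Ravella at 8.5% − 3% = 5.5 points a year.
At that relative rate the gap halves every 72/5.5 ≈ 13.09 years.
A 4 times gap closes after 2 halvings: 2 × 13.09 ≈ 26 years.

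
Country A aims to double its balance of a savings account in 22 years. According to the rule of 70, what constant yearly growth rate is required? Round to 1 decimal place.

70 / 22 ≈ 3.18, so about 3.2% per year.

about 3.2%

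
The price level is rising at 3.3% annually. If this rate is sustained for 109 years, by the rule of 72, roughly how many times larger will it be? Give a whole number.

≈ 32 times

72/3.3 ≈ 21.82 years per doubling.
109 years fits 5 doublings: 2^5 = 32.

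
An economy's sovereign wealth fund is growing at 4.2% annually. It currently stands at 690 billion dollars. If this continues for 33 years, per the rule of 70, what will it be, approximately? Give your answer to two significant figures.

It doubles every 70/4.2 ≈ 16.67 years, so 33 years is 1.98 doublings.
2^1.98 ≈ 3.94; 690 × 3.94 ≈ 2700 billion dollars.

about 2700 billion dollars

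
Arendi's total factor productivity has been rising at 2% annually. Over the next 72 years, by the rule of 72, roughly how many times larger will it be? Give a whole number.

roughly 4 times

At 2% one doubling takes ≈ 36.00 years; 72 years is 2 of them, so ×4.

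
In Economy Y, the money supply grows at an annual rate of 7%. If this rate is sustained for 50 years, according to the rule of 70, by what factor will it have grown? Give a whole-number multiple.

Doubling time ≈ 70/7 = 10.00 years.
50/10.00 ≈ 5 doublings, so about 2^5 = 32×.

around 32 times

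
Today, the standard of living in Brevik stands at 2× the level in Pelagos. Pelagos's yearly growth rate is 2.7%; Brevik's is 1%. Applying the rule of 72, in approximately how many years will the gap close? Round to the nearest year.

around 42 years

What matters is the difference: 1.7 pp.
Rule of 72 on the gap: the ratio halves every 72/1.7 ≈ 42.35 years.
A 2× gap closes after 1 halving: 1 × 42.35 ≈ 42 years.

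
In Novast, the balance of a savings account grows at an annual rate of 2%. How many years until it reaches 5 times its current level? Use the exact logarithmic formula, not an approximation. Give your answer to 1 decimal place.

t = ln(5) / ln(1 + 0.02) = 1.6094 / 0.019803 ≈ 81.27.

81.3 years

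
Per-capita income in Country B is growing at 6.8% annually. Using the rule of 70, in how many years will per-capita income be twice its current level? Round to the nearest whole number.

≈ 10 years

Doubling time ≈ 70 / 6.8 = 10.29 years.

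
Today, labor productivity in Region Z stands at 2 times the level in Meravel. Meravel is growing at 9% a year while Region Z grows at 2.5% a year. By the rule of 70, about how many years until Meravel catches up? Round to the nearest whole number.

11 years

The growth-rate gap is 9% − 2.5% = 6.5 percentage points.
So the ratio between them halves every 70/6.5 ≈ 10.77 years.
A 2 times gap closes after 1 halving: 1 × 10.77 ≈ 11 years.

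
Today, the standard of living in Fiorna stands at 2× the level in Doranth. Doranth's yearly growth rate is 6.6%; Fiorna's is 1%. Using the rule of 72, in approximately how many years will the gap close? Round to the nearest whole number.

Doranth gains on Fiorna at 6.6% − 1% = 5.6 points a year.
At that relative rate the gap halves every 72/5.6 ≈ 12.86 years.
A 2× gap closes after 1 halving: 1 × 12.86 ≈ 13 years.

≈ 13 years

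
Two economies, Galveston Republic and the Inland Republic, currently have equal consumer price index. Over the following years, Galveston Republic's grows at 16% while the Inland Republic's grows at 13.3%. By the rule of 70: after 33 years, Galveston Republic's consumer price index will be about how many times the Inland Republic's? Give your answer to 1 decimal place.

Galveston Republic pulls ahead at 2.7 pp per year, so the ratio doubles every 70/2.7 ≈ 25.93 years.
In 33 years that's 1.27 doublings: 2^1.27 ≈ 2.4.

≈ 2.4 times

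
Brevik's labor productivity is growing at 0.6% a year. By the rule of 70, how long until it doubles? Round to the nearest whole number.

roughly 117 years

At 0.6%, doubling takes about 70/0.6 = 116.67 years.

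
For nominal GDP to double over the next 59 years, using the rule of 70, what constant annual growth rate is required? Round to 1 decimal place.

70 / 59 ≈ 1.19, so about 1.2% a year.

roughly 1.2%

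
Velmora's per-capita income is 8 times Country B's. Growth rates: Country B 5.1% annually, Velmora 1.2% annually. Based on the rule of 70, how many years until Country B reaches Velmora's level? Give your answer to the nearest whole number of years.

Country B gains on Velmora at 5.1% − 1.2% = 3.9 points a year.
At that relative rate the gap halves every 70/3.9 ≈ 17.95 years.
An 8 times gap closes after 3 halvings: 3 × 17.95 ≈ 54 years.

around 54 years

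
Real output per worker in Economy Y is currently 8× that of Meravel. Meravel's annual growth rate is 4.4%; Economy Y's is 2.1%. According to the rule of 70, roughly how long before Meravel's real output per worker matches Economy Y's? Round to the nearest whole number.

What matters is the difference: 2.3 pp.
Rule of 70 on the gap: the ratio halves every 70/2.3 ≈ 30.43 years.
An 8× gap closes after 3 halvings: 3 × 30.43 ≈ 91 years.

approximately 91 years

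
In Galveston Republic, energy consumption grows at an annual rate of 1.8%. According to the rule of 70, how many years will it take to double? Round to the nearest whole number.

39 years

At 1.8%, doubling takes about 70/1.8 = 38.89 years.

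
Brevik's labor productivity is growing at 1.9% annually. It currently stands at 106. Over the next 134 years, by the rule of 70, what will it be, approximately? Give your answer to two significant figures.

It doubles every 70/1.9 ≈ 36.84 years, so 134 years is 3.64 doublings.
2^3.64 ≈ 12.47; 106 × 12.47 ≈ 1300.

about 1300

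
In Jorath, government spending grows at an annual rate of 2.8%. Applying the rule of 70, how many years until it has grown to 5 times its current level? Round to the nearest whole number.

approximately 58 years

Doubling time ≈ 70/2.8 = 25.00 years.
5× is log₂ 5 ≈ 2.32 doublings, so ≈ 2.32 × 25.00 = 58 years.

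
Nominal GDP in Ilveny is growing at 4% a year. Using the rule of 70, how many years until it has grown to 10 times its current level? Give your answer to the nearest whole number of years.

≈ 58 years

One doubling takes 70/4 = 17.50 years.
10× is log₂ 10 ≈ 3.32 doublings, so ≈ 3.32 × 17.50 = 58 years.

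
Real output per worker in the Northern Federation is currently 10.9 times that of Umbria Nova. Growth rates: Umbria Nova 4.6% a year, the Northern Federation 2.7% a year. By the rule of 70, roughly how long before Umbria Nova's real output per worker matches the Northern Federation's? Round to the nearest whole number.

Umbria Nova gains on the Northern Federation at 4.6% − 2.7% = 1.9 points a year.
At that relative rate the gap halves every 70/1.9 ≈ 36.84 years.
A 10.9 times gap takes log₂(10.9) ≈ 3.45 halvings to close: 3.45 × 36.84 ≈ 127 years.

about 127 years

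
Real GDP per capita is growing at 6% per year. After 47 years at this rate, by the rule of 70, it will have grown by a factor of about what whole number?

roughly 16 times

Doubling time ≈ 70/6 = 11.67 years.
47/11.67 ≈ 4 doublings, so about 2^4 = 16×.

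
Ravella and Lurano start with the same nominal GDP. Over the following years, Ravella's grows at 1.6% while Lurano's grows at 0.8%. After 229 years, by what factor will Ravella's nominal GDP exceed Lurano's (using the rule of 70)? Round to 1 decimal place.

Only the 0.8-point difference matters.
70/0.8 ≈ 87.50 years per doubling of the ratio; 229 years gives 2.62 doublings, so ≈ 6.1×.

roughly 6.1 times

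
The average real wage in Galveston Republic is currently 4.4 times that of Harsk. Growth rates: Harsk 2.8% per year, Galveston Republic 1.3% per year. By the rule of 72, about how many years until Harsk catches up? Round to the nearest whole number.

Harsk gains on Galveston Republic at 2.8% − 1.3% = 1.5 points a year.
At that relative rate the gap halves every 72/1.5 ≈ 48.00 years.
A 4.4 times gap takes log₂(4.4) ≈ 2.14 halvings to close: 2.14 × 48.00 ≈ 103 years.

approximately 103 years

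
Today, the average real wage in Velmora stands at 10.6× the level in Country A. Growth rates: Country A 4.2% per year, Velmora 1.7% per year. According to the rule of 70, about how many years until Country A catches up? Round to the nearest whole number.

≈ 95 years

What matters is the difference: 2.5 pp.
Rule of 70 on the gap: the ratio halves every 70/2.5 ≈ 28.00 years.
A 10.6× gap takes log₂(10.6) ≈ 3.41 halvings to close: 3.41 × 28.00 ≈ 95 years.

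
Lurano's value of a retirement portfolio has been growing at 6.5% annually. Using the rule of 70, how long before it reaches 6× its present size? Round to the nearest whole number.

28 years

One doubling takes 70/6.5 = 10.77 years.
6× is log₂ 6 ≈ 2.58 doublings, so ≈ 2.58 × 10.77 = 28 years.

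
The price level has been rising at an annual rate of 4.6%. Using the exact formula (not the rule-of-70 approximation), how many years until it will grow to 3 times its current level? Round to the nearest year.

t = ln(3) / ln(1 + 0.046) = 1.0986 / 0.044973 ≈ 24.43.
≈ 24 years.

24 years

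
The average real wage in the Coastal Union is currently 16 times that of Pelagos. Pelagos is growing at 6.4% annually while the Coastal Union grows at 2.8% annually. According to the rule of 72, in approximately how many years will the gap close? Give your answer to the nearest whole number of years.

approximately 80 years

The growth-rate gap is 6.4% − 2.8% = 3.6 percentage points.
So the ratio between them halves every 72/3.6 ≈ 20.00 years.
A 16 times gap closes after 4 halvings: 4 × 20.00 ≈ 80 years.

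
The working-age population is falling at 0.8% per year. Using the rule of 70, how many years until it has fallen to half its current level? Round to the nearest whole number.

Falling at 0.8%, it halves about every 70/0.8 = 87.50 years.

≈ 88 years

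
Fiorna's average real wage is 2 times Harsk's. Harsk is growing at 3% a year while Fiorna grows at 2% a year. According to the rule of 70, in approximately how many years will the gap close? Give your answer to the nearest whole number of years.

What matters is the difference: 1 pp.
Rule of 70 on the gap: the ratio halves every 70/1 ≈ 70.00 years.
A 2 times gap closes after 1 halving: 1 × 70.00 ≈ 70 years.

approximately 70 years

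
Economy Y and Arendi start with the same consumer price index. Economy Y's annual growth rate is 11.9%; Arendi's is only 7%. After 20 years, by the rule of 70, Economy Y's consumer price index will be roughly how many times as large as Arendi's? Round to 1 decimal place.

roughly 2.6 times

Economy Y pulls ahead at 4.9 pp per year, so the ratio doubles every 70/4.9 ≈ 14.29 years.
In 20 years that's 1.40 doublings: 2^1.40 ≈ 2.6.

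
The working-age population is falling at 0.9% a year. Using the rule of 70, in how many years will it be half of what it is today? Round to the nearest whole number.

around 78 years

The rule works in reverse for decay: 70/0.9 ≈ 77.78 years to halve.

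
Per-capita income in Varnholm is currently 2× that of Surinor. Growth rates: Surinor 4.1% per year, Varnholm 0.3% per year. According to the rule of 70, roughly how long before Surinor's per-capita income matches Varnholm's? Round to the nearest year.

What matters is the difference: 3.8 pp.
Rule of 70 on the gap: the ratio halves every 70/3.8 ≈ 18.42 years.
A 2× gap closes after 1 halving: 1 × 18.42 ≈ 18 years.

18 years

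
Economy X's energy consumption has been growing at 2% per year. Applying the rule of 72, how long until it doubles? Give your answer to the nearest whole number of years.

≈ 36 years

72/2 ≈ 36.00, so it doubles roughly every 36 years.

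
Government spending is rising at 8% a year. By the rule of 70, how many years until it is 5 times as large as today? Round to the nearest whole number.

One doubling takes 70/8 = 8.75 years.
Reaching 5× takes log₂(5) ≈ 2.32 doublings.
2.32 × 8.75 ≈ 20 years.

about 20 years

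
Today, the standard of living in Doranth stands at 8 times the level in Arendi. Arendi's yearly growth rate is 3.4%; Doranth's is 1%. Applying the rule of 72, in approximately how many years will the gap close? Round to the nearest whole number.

about 90 years

The growth-rate gap is 3.4% − 1% = 2.4 percentage points.
So the ratio between them halves every 72/2.4 ≈ 30.00 years.
An 8 times gap closes after 3 halvings: 3 × 30.00 ≈ 90 years.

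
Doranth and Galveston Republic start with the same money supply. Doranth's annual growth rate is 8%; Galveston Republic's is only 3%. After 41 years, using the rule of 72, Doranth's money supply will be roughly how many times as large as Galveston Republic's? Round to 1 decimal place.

Only the 5-point difference matters.
72/5 ≈ 14.40 years per doubling of the ratio; 41 years gives 2.85 doublings, so ≈ 7.2×.

approximately 7.2 times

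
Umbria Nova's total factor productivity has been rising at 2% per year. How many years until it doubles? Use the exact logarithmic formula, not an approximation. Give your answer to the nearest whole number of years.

t = ln(2) / ln(1 + 0.02) = 0.6931 / 0.019803 ≈ 35.00.
≈ 35 years.

35 years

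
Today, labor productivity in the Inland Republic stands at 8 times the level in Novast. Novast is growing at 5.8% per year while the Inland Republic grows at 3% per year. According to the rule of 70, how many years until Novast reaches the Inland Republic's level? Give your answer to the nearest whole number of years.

around 75 years

The growth-rate gap is 5.8% − 3% = 2.8 percentage points.
So the ratio between them halves every 70/2.8 ≈ 25.00 years.
An 8 times gap closes after 3 halvings: 3 × 25.00 ≈ 75 years.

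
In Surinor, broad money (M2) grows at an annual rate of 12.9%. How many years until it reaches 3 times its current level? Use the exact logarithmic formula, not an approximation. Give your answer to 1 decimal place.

9.1 years

t = ln(3) / ln(1 + 0.129) = 1.0986 / 0.121332 ≈ 9.05.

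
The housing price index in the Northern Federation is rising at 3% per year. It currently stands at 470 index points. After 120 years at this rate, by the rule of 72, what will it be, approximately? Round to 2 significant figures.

roughly 15000 index points

Doubling time ≈ 72/3 = 24.00 years.
120 years is 120/24.00 ≈ 5.00 doublings, a factor of 2^5.00 ≈ 32.00.
470 × 32.00 ≈ 15000 index points.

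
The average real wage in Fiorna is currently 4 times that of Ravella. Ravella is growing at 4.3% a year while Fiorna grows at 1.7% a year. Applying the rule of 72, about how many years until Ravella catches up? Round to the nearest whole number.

The growth-rate gap is 4.3% − 1.7% = 2.6 percentage points.
So the ratio between them halves every 72/2.6 ≈ 27.69 years.
A 4 times gap closes after 2 halvings: 2 × 27.69 ≈ 55 years.

approximately 55 years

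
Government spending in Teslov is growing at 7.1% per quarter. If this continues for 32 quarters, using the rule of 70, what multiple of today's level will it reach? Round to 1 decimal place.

≈ 9.5 times

Doubling time ≈ 70/7.1 = 9.86 quarters.
32 quarters / 9.86 ≈ 3.25 doublings → factor 2^3.25 ≈ 9.5.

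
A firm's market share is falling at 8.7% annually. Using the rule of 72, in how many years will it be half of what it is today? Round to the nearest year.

Halving time ≈ 72 / 8.7 = 8.28 → 8 years.

roughly 8 years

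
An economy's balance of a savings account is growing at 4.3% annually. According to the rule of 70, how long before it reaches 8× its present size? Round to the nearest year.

At 4.3% it doubles every 70/4.3 ≈ 16.28 years.
8 = 2^3, so 3 doublings → 49 years.

≈ 49 years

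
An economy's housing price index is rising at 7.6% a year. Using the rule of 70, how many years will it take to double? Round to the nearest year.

≈ 9 years

Doubling time ≈ 70 / 7.6 = 9.21 years.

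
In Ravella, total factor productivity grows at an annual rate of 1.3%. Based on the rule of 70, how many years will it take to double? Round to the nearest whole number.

70/1.3 ≈ 53.85, so it doubles roughly every 54 years.

around 54 years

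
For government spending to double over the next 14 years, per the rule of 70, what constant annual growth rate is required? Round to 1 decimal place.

≈ 5.0% annually

70 / 14 ≈ 5.00, so about 5.0% annually.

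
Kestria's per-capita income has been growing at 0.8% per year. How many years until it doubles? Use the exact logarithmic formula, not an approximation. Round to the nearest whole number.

t = ln(2) / ln(1 + 0.008) = 0.6931 / 0.007968 ≈ 86.99.
≈ 87 years.

87 years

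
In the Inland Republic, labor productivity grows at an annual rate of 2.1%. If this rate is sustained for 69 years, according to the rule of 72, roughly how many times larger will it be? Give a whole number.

72/2.1 ≈ 34.29 years per doubling.
69 years fits 2 doublings: 2^2 = 4.

≈ 4 times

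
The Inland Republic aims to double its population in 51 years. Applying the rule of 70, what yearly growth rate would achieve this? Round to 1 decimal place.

70 / 51 ≈ 1.37, so about 1.4% per year.

around 1.4%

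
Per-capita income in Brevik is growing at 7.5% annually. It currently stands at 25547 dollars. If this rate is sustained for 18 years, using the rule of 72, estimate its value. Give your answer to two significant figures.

It doubles every 72/7.5 ≈ 9.60 years, so 18 years is 1.88 doublings.
2^1.88 ≈ 3.68; 25547 × 3.68 ≈ 94000 dollars.

about 94000 dollars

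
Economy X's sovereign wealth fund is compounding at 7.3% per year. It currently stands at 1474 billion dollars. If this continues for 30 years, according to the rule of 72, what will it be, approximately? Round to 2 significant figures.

Doubling time ≈ 72/7.3 = 9.86 years.
30 years is 30/9.86 ≈ 3.04 doublings, a factor of 2^3.04 ≈ 8.22.
1474 × 8.22 ≈ 12000 billion dollars.

roughly 12000 billion dollars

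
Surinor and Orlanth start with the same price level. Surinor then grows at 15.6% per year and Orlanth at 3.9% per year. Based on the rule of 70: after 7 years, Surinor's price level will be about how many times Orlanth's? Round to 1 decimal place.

Surinor pulls ahead at 11.7 pp per year, so the ratio doubles every 70/11.7 ≈ 5.98 years.
In 7 years that's 1.17 doublings: 2^1.17 ≈ 2.3.

roughly 2.3 times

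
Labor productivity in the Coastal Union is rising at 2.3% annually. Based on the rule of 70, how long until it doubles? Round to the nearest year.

At 2.3%, doubling takes about 70/2.3 = 30.43 years.

30 years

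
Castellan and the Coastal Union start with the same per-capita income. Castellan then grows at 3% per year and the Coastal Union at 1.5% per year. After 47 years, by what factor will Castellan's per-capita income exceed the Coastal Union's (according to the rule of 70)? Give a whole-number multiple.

≈ 2 times

Rate gap = 3% − 1.5% = 1.5 points.
The ratio doubles every 70/1.5 ≈ 46.67 years.
47/46.67 ≈ 1.01 doublings → ratio ≈ 2^1.01 ≈ 2.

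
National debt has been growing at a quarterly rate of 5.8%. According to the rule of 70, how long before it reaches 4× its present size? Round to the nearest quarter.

One doubling takes 70/5.8 = 12.07 quarters.
Getting to 4× needs 2 doublings: 2 × 12.07 ≈ 24 quarters.

around 24 quarters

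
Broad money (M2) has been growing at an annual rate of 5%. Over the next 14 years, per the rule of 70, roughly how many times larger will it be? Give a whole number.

Doubling time ≈ 70/5 = 14.00 years.
14/14.00 ≈ 1 doubling, so about 2^1 = 2×.

roughly 2 times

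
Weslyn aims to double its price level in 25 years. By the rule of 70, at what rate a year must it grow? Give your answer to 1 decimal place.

approximately 2.8%

70 / 25 ≈ 2.80, so about 2.8% a year.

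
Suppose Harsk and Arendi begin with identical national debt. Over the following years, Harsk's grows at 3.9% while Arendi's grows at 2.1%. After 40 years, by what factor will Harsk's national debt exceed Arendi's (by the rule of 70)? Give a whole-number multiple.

≈ 2 times

Only the 1.8-point difference matters.
70/1.8 ≈ 38.89 years per doubling of the ratio; 40 years gives 1.03 doublings, so ≈ 2×.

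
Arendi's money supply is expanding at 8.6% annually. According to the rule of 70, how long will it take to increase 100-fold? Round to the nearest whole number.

about 54 years

One doubling takes 70/8.6 = 8.14 years.
100× is log₂ 100 ≈ 6.64 doublings, so ≈ 6.64 × 8.14 = 54 years.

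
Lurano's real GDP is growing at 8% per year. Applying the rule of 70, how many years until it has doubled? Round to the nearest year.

around 9 years

At 8%, doubling takes about 70/8 = 8.75 years.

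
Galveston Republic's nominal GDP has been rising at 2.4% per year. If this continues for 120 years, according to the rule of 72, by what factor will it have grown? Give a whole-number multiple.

72/2.4 ≈ 30.00 years per doubling.
120 years fits 4 doublings: 2^4 = 16.

≈ 16 times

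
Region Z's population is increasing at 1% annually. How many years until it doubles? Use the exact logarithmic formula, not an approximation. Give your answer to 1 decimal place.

t = ln(2) / ln(1 + 0.01) = 0.6931 / 0.009950 ≈ 69.66.

69.7 years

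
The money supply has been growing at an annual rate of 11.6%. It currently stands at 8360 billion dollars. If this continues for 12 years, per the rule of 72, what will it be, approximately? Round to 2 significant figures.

about 32000 billion dollars

It doubles every 72/11.6 ≈ 6.21 years, so 12 years is 1.93 doublings.
2^1.93 ≈ 3.81; 8360 × 3.81 ≈ 32000 billion dollars.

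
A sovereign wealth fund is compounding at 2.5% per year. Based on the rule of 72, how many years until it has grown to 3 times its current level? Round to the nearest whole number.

One doubling takes 72/2.5 = 28.80 years.
Reaching 3× takes log₂(3) ≈ 1.58 doublings.
1.58 × 28.80 ≈ 46 years.

around 46 years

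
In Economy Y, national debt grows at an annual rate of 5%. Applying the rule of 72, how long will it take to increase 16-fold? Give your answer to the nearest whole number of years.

Doubling time ≈ 72/5 = 14.40 years.
Getting to 16× needs 4 doublings: 4 × 14.40 ≈ 58 years.

roughly 58 years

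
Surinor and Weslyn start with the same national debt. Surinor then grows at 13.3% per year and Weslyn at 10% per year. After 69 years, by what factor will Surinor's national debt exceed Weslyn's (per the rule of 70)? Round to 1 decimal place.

approximately 9.5 times

Only the 3.3-point difference matters.
70/3.3 ≈ 21.21 years per doubling of the ratio; 69 years gives 3.25 doublings, so ≈ 9.5×.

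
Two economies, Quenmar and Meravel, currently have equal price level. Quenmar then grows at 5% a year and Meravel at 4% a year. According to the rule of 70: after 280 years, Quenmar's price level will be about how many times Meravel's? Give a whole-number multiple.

16 times

Only the 1-point difference matters.
70/1 ≈ 70.00 years per doubling of the ratio; 280 years gives 4.00 doublings, so ≈ 16×.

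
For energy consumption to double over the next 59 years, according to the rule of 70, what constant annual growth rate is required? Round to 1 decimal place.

roughly 1.2% a year

70 / 59 ≈ 1.19, so about 1.2% a year.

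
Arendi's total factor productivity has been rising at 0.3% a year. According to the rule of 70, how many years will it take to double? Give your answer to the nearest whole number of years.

At 0.3%, doubling takes about 70/0.3 = 233.33 years.

≈ 233 years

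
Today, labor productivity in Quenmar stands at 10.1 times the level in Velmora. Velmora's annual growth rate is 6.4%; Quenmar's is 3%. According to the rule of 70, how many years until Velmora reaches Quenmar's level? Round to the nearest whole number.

Velmora gains on Quenmar at 6.4% − 3% = 3.4 points a year.
At that relative rate the gap halves every 70/3.4 ≈ 20.59 years.
A 10.1 times gap takes log₂(10.1) ≈ 3.34 halvings to close: 3.34 × 20.59 ≈ 69 years.

approximately 69 years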